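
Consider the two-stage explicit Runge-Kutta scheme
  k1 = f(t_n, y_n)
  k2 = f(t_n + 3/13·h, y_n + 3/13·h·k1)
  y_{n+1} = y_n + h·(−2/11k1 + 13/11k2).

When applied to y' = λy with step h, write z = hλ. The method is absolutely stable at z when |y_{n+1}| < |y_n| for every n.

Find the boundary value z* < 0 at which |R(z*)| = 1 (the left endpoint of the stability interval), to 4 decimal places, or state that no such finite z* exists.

z* = -3.6667.

Test eqn y'=λy, z=hλ:
  k1=λy_n ⇒ h·k1=z·y_n;  k2=λ(1+3/13z)y_n ⇒ h·k2=z(1+3/13z)y_n
  y_{n+1}/y_n = 1 − 2/11z + 13/11z(1+3/13z) = 1 + z + 3/11z²
  Hence R(z) = 1 + z + 3/11z².

Solve |R(x)|<1 on ℝ⁻.
x=-0.81: |R|=0.3689
R=1: x+3/11x²=0 ⇒ x=−11/3=-3.6667; min R=1−1/(4·3/11)=0.0833>−1
Confirm numerically:
  x=-3.559: |R|=0.89549 <1
  x=-3.333: |R|=0.69670 <1
  x=-2.539: |R|=0.21914 <1
  x=-4.167: |R|=1.56861 >1
  x=-3.921: |R|=1.27197 >1
  x=-3.721: |R|=1.05514 >1
So |R|<1 on (-3.6667, 0).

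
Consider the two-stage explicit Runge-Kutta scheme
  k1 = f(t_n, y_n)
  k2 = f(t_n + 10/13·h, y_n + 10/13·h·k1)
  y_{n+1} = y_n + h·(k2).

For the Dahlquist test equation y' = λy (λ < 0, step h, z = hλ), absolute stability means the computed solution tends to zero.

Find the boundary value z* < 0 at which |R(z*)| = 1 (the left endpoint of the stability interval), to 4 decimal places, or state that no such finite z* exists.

z* = -1.3000.

Test eqn y'=λy, z=hλ:
  k1=λy_n ⇒ h·k1=z·y_n;  k2=λ(1+10/13z)y_n ⇒ h·k2=z(1+10/13z)y_n
  y_{n+1}/y_n = 1 + z(1+10/13z) = 1 + z + 10/13z²
  ⇒ R(z) = 1 + z + 10/13z².

Solve |R(x)|<1 on ℝ⁻.
x=-0.7: |R|=0.6769
R=1: x+10/13x²=0 ⇒ x=−13/10=-1.3000; min R=1−1/(4·10/13)=0.6750>−1
Confirm numerically:
  x=-1.094: |R|=0.82664 <1
  x=-0.965: |R|=0.75133 <1
  x=-0.739: |R|=0.68109 <1
  x=-0.608: |R|=0.67636 <1
  x=-1.641: |R|=1.43045 >1
  x=-1.369: |R|=1.07266 >1
Stable set (-1.3000, 0).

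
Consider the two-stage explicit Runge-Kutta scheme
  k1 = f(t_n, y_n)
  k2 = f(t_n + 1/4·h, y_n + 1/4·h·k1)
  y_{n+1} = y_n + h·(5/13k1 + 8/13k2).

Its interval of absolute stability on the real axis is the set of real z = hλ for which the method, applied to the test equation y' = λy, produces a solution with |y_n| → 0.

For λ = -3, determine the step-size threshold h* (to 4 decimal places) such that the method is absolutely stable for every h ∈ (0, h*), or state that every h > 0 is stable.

(-6.5000,0); λ=-3 ⇒ h* = (13/2)/3 = 2.1667.

Set f=λy, z=hλ:
  k1=λy_n ⇒ h·k1=z·y_n;  k2=λ(1+1/4z)y_n ⇒ h·k2=z(1+1/4z)y_n
  y_{n+1}/y_n = 1 + 5/13z + 8/13z(1+1/4z) = 1 + z + 2/13z²
  R(z) = 1 + z + 2/13z².

Solve |R(x)|<1 on ℝ⁻.
x=-0.56: |R|=0.4882
R=1: x+2/13x²=0 ⇒ x=−13/2=-6.5000; min R=1−1/(4·2/13)=-0.6250>−1
Confirm numerically:
  x=-5.273: |R|=0.00462 <1
  x=-5.268: |R|=0.00151 <1
  x=-2.921: |R|=0.60835 <1
  x=-6.976: |R|=1.51086 >1
  x=-6.975: |R|=1.50971 >1
  x=-6.883: |R|=1.40557 >1
Interval (-6.5000, 0).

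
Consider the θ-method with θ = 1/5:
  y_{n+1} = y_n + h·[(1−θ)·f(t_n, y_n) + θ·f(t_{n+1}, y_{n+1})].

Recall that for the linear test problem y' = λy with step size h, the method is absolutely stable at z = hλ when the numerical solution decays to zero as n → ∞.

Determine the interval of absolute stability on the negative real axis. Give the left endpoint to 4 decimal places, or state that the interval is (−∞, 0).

z∈(-3.3333,0).

Set f=λy, z=hλ:
  y_{n+1} = y_n + z·[4/5·y_n + 1/5·y_{n+1}] ⇒ (1 − 1/5z)y_{n+1} = (1 + 4/5z)y_n
  R(z) = (1 + 4/5z)/(1 − 1/5z).

Solve |R(x)|<1 on ℝ⁻.
x=-0.34: |R|=0.6816
R=−1: 1+4/5x = −1+1/5x ⇒ -3/5x=2 ⇒ x=2/(-3/5)=-3.3333
Confirm numerically:
  x=-2.951: |R|=0.85574 <1
  x=-2.947: |R|=0.85416 <1
  x=-2.734: |R|=0.76752 <1
  x=-3.887: |R|=1.18690 >1
  x=-3.724: |R|=1.13434 >1
  x=-3.673: |R|=1.11749 >1
Stable set (-3.3333, 0).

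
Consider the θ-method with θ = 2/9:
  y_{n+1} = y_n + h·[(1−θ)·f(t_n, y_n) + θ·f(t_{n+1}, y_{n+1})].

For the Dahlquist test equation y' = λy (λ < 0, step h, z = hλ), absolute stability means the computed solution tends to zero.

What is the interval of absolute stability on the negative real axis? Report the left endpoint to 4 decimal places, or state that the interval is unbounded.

With y'=λy (z=hλ):
  y_{n+1} = y_n + z·[7/9·y_n + 2/9·y_{n+1}] ⇒ (1 − 2/9z)y_{n+1} = (1 + 7/9z)y_n
  Hence R(z) = (1 + 7/9z)/(1 − 2/9z).

Solve |R(x)|<1 on ℝ⁻.
x=-1.14: |R|=0.0904
R=−1: 1+7/9x = −1+2/9x ⇒ -5/9x=2 ⇒ x=2/(-5/9)=-3.6000
Confirm numerically:
  x=-2.586: |R|=0.64225 <1
  x=-2.065: |R|=0.41546 <1
  x=-1.703: |R|=0.23545 <1
  x=-1.634: |R|=0.19873 <1
  x=-3.969: |R|=1.10893 >1
  x=-3.843: |R|=1.07282 >1
  x=-3.683: |R|=1.02536 >1
Interval (-3.6000, 0).

z∈(-3.6000,0).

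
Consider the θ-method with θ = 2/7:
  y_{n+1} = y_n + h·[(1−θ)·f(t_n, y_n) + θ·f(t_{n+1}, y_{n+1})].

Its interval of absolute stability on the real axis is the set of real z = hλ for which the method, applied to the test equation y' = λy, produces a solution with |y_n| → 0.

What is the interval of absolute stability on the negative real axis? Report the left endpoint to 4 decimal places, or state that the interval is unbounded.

On y'=λy, z=hλ:
  y_{n+1} = y_n + z·[5/7·y_n + 2/7·y_{n+1}] ⇒ (1 − 2/7z)y_{n+1} = (1 + 5/7z)y_n
  R(z) = (1 + 5/7z)/(1 − 2/7z).

Solve |R(x)|<1 on ℝ⁻.
x=-1.07: |R|=0.1805
R=−1: 1+5/7x = −1+2/7x ⇒ -3/7x=2 ⇒ x=2/(-3/7)=-4.6667
Confirm numerically:
  x=-3.599: |R|=0.77440 <1
  x=-3.031: |R|=0.62433 <1
  x=-2.138: |R|=0.32724 <1
  x=-5.197: |R|=1.09147 >1
  x=-5.007: |R|=1.06001 >1
Stable set (-4.6667, 0).

z∈(-4.6667,0).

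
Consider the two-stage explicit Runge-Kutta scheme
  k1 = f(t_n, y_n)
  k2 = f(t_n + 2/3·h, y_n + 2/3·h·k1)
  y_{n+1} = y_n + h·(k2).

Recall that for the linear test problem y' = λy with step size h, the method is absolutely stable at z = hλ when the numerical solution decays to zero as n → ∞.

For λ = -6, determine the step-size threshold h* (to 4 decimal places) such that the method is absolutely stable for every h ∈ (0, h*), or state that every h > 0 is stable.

Set f=λy, z=hλ:
  k1=λy_n ⇒ h·k1=z·y_n;  k2=λ(1+2/3z)y_n ⇒ h·k2=z(1+2/3z)y_n
  y_{n+1}/y_n = 1 + z(1+2/3z) = 1 + z + 2/3z²
  ⇒ R(z) = 1 + z + 2/3z².

Need |R(x)|<1, x<0.
x=-1.25: |R|=0.7917
R=1: x+2/3x²=0 ⇒ x=−3/2=-1.5000; min R=1−1/(4·2/3)=0.6250>−1
Confirm numerically:
  x=-1.478: |R|=0.97832 <1
  x=-1.089: |R|=0.70161 <1
  x=-0.667: |R|=0.62959 <1
  x=-2.006: |R|=1.67669 >1
  x=-1.884: |R|=1.48230 >1
  x=-1.590: |R|=1.09540 >1
Interval (-1.5000, 0).

(-1.5000,0); λ=-6 ⇒ h* = (3/2)/6 = 0.2500.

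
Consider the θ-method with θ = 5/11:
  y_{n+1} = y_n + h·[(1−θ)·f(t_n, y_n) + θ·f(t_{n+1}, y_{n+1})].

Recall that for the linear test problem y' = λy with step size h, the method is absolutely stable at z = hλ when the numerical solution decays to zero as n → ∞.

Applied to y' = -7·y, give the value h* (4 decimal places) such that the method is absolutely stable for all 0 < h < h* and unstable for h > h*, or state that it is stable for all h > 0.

(-22.0000,0); λ=-7 ⇒ h* = (22)/7 = 3.1429.

On y'=λy, z=hλ:
  y_{n+1} = y_n + z·[6/11·y_n + 5/11·y_{n+1}] ⇒ (1 − 5/11z)y_{n+1} = (1 + 6/11z)y_n
  ⇒ R(z) = (1 + 6/11z)/(1 − 5/11z).

Boundary: |R(x)|=1, x<0.
x=-0.96: |R|=0.3316
R=−1: 1+6/11x = −1+5/11x ⇒ -1/11x=2 ⇒ x=2/(-1/11)=-22.0000
Confirm numerically:
  x=-15.581: |R|=0.92780 <1
  x=-14.558: |R|=0.91118 <1
  x=-13.627: |R|=0.89419 <1
  x=-22.382: |R|=1.00311 >1
  x=-22.168: |R|=1.00138 >1
Interval (-22.0000, 0).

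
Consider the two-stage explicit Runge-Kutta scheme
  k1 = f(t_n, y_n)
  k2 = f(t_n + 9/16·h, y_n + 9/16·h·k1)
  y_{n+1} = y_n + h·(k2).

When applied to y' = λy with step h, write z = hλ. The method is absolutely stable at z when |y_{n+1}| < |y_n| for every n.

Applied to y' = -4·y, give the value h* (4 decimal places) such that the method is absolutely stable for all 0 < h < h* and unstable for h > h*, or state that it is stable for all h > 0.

Set f=λy, z=hλ:
  k1=λy_n ⇒ h·k1=z·y_n;  k2=λ(1+9/16z)y_n ⇒ h·k2=z(1+9/16z)y_n
  y_{n+1}/y_n = 1 + z(1+9/16z) = 1 + z + 9/16z²
  Hence R(z) = 1 + z + 9/16z².

Boundary: |R(x)|=1, x<0.
x=-1.66: |R|=0.8900
R=1: x+9/16x²=0 ⇒ x=−16/9=-1.7778; min R=1−1/(4·9/16)=0.5556>−1
Confirm numerically:
  x=-1.511: |R|=0.77326 <1
  x=-1.502: |R|=0.76700 <1
  x=-1.092: |R|=0.57876 <1
  x=-0.783: |R|=0.56186 <1
  x=-2.145: |R|=1.44308 >1
  x=-2.123: |R|=1.41226 >1
  x=-2.107: |R|=1.39019 >1
Stable set (-1.7778, 0).

(-1.7778,0); λ=-4 ⇒ h* = (16/9)/4 = 0.4444.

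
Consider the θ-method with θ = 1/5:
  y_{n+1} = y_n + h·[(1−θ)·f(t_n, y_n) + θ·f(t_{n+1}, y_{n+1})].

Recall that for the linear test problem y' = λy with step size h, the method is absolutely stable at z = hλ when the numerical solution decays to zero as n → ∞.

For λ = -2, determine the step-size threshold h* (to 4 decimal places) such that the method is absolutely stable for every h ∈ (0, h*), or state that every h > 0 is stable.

Set f=λy, z=hλ:
  y_{n+1} = y_n + z·[4/5·y_n + 1/5·y_{n+1}] ⇒ (1 − 1/5z)y_{n+1} = (1 + 4/5z)y_n
  Hence R(z) = (1 + 4/5z)/(1 − 1/5z).

Need |R(x)|<1, x<0.
x=-1.27: |R|=0.0128
R=−1: 1+4/5x = −1+1/5x ⇒ -3/5x=2 ⇒ x=2/(-3/5)=-3.3333
Confirm numerically:
  x=-3.243: |R|=0.96712 <1
  x=-2.980: |R|=0.86717 <1
  x=-1.593: |R|=0.20810 <1
  x=-1.460: |R|=0.13003 <1
  x=-3.930: |R|=1.20045 >1
  x=-3.914: |R|=1.19542 >1
  x=-3.702: |R|=1.12710 >1
So |R|<1 on (-3.3333, 0).

(-3.3333,0); λ=-2 ⇒ h* = (10/3)/2 = 1.6667.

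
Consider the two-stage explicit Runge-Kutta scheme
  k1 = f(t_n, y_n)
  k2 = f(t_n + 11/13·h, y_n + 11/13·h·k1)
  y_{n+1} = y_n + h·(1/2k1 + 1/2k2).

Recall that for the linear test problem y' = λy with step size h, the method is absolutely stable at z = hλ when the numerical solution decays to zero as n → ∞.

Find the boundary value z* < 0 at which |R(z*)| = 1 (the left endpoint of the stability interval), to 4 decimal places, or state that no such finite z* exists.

z* = -2.3636.

With y'=λy (z=hλ):
  k1=λy_n ⇒ h·k1=z·y_n;  k2=λ(1+11/13z)y_n ⇒ h·k2=z(1+11/13z)y_n
  y_{n+1}/y_n = 1 + 1/2z + 1/2z(1+11/13z) = 1 + z + 11/26z²
  so R(z) = 1 + z + 11/26z².

Need |R(x)|<1, x<0.
x=-1.13: |R|=0.4102
R=1: x+11/26x²=0 ⇒ x=−26/11=-2.3636; min R=1−1/(4·11/26)=0.4091>−1
Confirm numerically:
  x=-1.822: |R|=0.58248 <1
  x=-1.099: |R|=0.41199 <1
  x=-1.092: |R|=0.41250 <1
  x=-2.829: |R|=1.55699 >1
  x=-2.384: |R|=1.02054 >1
Stable set (-2.3636, 0).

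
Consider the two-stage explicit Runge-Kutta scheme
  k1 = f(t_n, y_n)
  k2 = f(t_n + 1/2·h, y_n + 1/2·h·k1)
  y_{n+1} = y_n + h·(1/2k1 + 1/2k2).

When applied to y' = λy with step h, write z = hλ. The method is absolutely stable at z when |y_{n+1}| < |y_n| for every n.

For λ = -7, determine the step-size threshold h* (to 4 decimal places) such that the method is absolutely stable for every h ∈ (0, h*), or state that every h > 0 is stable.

On y'=λy, z=hλ:
  k1=λy_n ⇒ h·k1=z·y_n;  k2=λ(1+1/2z)y_n ⇒ h·k2=z(1+1/2z)y_n
  y_{n+1}/y_n = 1 + 1/2z + 1/2z(1+1/2z) = 1 + z + 1/4z²
  R(z) = 1 + z + 1/4z².

Solve |R(x)|<1 on ℝ⁻.
x=-0.99: |R|=0.2550
R=1: x+1/4x²=0 ⇒ x=−4=-4.0000; min R=1−1/(4·1/4)=0.0000>−1
Confirm numerically:
  x=-3.212: |R|=0.36724 <1
  x=-2.129: |R|=0.00416 <1
  x=-2.002: |R|=0.00000 <1
  x=-4.466: |R|=1.52029 >1
  x=-4.235: |R|=1.24881 >1
  x=-4.069: |R|=1.07019 >1
Interval (-4.0000, 0).

(-4.0000,0); λ=-7 ⇒ h* = (4)/7 = 0.5714.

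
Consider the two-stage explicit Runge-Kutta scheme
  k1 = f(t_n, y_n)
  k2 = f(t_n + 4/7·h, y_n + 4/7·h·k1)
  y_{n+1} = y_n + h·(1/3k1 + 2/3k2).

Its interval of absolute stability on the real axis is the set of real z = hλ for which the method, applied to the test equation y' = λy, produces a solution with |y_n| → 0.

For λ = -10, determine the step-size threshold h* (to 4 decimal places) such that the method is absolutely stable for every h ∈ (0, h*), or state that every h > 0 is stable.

Test eqn y'=λy, z=hλ:
  k1=λy_n ⇒ h·k1=z·y_n;  k2=λ(1+4/7z)y_n ⇒ h·k2=z(1+4/7z)y_n
  y_{n+1}/y_n = 1 + 1/3z + 2/3z(1+4/7z) = 1 + z + 8/21z²
  R(z) = 1 + z + 8/21z².

Boundary: |R(x)|=1, x<0.
x=-1.38: |R|=0.3455
R=1: x+8/21x²=0 ⇒ x=−21/8=-2.6250; min R=1−1/(4·8/21)=0.3438>−1
Confirm numerically:
  x=-2.071: |R|=0.56292 <1
  x=-1.872: |R|=0.46300 <1
  x=-1.614: |R|=0.37838 <1
  x=-1.148: |R|=0.35406 <1
  x=-3.138: |R|=1.61325 >1
  x=-3.109: |R|=1.57324 >1
Stable set (-2.6250, 0).

(-2.6250,0); λ=-10 ⇒ h* = (21/8)/10 = 0.2625.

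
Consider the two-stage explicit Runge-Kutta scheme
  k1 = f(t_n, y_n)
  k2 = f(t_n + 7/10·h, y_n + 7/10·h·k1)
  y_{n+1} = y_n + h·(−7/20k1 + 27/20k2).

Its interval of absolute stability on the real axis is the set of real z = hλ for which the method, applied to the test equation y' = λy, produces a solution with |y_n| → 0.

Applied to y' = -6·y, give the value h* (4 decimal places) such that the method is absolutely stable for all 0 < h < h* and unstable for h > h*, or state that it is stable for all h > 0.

(-1.0582,0); λ=-6 ⇒ h* = (200/189)/6 = 0.1764.

Set f=λy, z=hλ:
  k1=λy_n ⇒ h·k1=z·y_n;  k2=λ(1+7/10z)y_n ⇒ h·k2=z(1+7/10z)y_n
  y_{n+1}/y_n = 1 − 7/20z + 27/20z(1+7/10z) = 1 + z + 189/200z²
  Hence R(z) = 1 + z + 189/200z².

Solve |R(x)|<1 on ℝ⁻.
x=-0.65: |R|=0.7493
R=1: x+189/200x²=0 ⇒ x=−200/189=-1.0582; min R=1−1/(4·189/200)=0.7354>−1
Confirm numerically:
  x=-1.009: |R|=0.95309 <1
  x=-1.004: |R|=0.94858 <1
  x=-0.837: |R|=0.82504 <1
  x=-0.600: |R|=0.74020 <1
  x=-1.436: |R|=1.51268 >1
  x=-1.289: |R|=1.28114 >1
  x=-1.125: |R|=1.07102 >1
So |R|<1 on (-1.0582, 0).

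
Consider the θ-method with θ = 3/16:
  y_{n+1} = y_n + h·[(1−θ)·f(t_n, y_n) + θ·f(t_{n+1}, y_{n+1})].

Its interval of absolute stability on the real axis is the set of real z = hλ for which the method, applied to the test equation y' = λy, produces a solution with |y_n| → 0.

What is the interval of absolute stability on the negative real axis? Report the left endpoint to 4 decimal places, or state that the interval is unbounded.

With y'=λy (z=hλ):
  y_{n+1} = y_n + z·[13/16·y_n + 3/16·y_{n+1}] ⇒ (1 − 3/16z)y_{n+1} = (1 + 13/16z)y_n
  Hence R(z) = (1 + 13/16z)/(1 − 3/16z).

Find x<0 with |R(x)|<1.
x=-0.71: |R|=0.3734
R=−1: 1+13/16x = −1+3/16x ⇒ -5/8x=2 ⇒ x=2/(-5/8)=-3.2000
Confirm numerically:
  x=-2.923: |R|=0.88817 <1
  x=-2.262: |R|=0.58834 <1
  x=-2.018: |R|=0.46404 <1
  x=-3.767: |R|=1.20768 >1
  x=-3.476: |R|=1.10443 >1
Interval (-3.2000, 0).

z∈(-3.2000,0).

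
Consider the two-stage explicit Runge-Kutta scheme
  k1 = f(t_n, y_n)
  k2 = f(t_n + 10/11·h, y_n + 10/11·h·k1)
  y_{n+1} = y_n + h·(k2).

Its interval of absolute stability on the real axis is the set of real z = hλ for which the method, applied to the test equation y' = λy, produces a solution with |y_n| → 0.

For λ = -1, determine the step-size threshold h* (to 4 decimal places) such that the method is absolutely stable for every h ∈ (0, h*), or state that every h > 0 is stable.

Set f=λy, z=hλ:
  k1=λy_n ⇒ h·k1=z·y_n;  k2=λ(1+10/11z)y_n ⇒ h·k2=z(1+10/11z)y_n
  y_{n+1}/y_n = 1 + z(1+10/11z) = 1 + z + 10/11z²
  R(z) = 1 + z + 10/11z².

Boundary: |R(x)|=1, x<0.
x=-0.62: |R|=0.7295
R=1: x+10/11x²=0 ⇒ x=−11/10=-1.1000; min R=1−1/(4·10/11)=0.7250>−1
Confirm numerically:
  x=-1.041: |R|=0.94416 <1
  x=-0.730: |R|=0.75445 <1
  x=-0.575: |R|=0.72557 <1
  x=-1.496: |R|=1.53856 >1
  x=-1.476: |R|=1.50452 >1
  x=-1.272: |R|=1.19889 >1
So |R|<1 on (-1.1000, 0).

(-1.1000,0); λ=-1 ⇒ h* = (11/10)/1 = 1.1000.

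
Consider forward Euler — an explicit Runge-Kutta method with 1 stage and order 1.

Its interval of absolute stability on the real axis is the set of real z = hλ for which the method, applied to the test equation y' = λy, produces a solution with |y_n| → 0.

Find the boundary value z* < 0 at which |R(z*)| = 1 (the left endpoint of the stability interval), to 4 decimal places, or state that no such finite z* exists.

Test eqn y'=λy, z=hλ:
  order 1, 1-stage ⇒ R(z)=1+z
  (e.g. R(-0.69)=0.31000, |R|=0.31000)

Find x<0 with |R(x)|<1.
x=-0.69: |R|=0.3100
|R(-1.9)|=0.9000 |R(-1.5)|=0.5000 |R(-1.2)|=0.2000
Bisect:
  x_lo=-2.8447 |R|=1.8447  x_hi=-0.3693 |R|=0.6307
  mid=-1.60704 |R|=0.60704 →hi
  mid=-2.22589 |R|=1.22589 →lo
  mid=-1.91647 |R|=0.91647 →hi
  mid=-2.07118 |R|=1.07118 →lo
  mid=-1.99382 |R|=0.99382 →hi
  mid=-2.03250 |R|=1.03250 →lo
  mid=-2.01316 |R|=1.01316 →lo
  ...
  [-2.00002,-1.99987] ⇒ x*=-2.0000
Interval (-2.0000, 0).

z* = -2.0000.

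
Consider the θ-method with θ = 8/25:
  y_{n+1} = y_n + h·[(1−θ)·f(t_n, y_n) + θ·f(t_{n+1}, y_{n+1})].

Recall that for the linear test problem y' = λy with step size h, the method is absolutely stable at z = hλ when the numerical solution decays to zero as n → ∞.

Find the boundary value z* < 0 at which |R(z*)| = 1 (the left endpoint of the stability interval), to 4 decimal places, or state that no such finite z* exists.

z* = -5.5556.

Set f=λy, z=hλ:
  y_{n+1} = y_n + z·[17/25·y_n + 8/25·y_{n+1}] ⇒ (1 − 8/25z)y_{n+1} = (1 + 17/25z)y_n
  ⇒ R(z) = (1 + 17/25z)/(1 − 8/25z).

Boundary: |R(x)|=1, x<0.
x=-0.45: |R|=0.6066
R=−1: 1+17/25x = −1+8/25x ⇒ -9/25x=2 ⇒ x=2/(-9/25)=-5.5556
Confirm numerically:
  x=-5.400: |R|=0.97947 <1
  x=-4.361: |R|=0.82048 <1
  x=-4.011: |R|=0.75650 <1
  x=-2.343: |R|=0.33904 <1
  x=-5.887: |R|=1.04138 >1
  x=-5.674: |R|=1.01514 >1
So |R|<1 on (-5.5556, 0).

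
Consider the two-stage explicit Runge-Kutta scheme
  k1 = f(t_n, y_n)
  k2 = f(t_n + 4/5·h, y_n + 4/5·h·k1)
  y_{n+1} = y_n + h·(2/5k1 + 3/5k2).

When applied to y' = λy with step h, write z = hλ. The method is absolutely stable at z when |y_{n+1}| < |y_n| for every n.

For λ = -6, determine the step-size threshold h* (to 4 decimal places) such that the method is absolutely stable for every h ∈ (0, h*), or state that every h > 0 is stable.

Set f=λy, z=hλ:
  k1=λy_n ⇒ h·k1=z·y_n;  k2=λ(1+4/5z)y_n ⇒ h·k2=z(1+4/5z)y_n
  y_{n+1}/y_n = 1 + 2/5z + 3/5z(1+4/5z) = 1 + z + 12/25z²
  Hence R(z) = 1 + z + 12/25z².

Find x<0 with |R(x)|<1.
x=-1.54: |R|=0.5984
R=1: x+12/25x²=0 ⇒ x=−25/12=-2.0833; min R=1−1/(4·12/25)=0.4792>−1
Confirm numerically:
  x=-1.896: |R|=0.82951 <1
  x=-1.307: |R|=0.51296 <1
  x=-1.160: |R|=0.48589 <1
  x=-2.676: |R|=1.76127 >1
  x=-2.455: |R|=1.43797 >1
  x=-2.127: |R|=1.04458 >1
Stable set (-2.0833, 0).

(-2.0833,0); λ=-6 ⇒ h* = (25/12)/6 = 0.3472.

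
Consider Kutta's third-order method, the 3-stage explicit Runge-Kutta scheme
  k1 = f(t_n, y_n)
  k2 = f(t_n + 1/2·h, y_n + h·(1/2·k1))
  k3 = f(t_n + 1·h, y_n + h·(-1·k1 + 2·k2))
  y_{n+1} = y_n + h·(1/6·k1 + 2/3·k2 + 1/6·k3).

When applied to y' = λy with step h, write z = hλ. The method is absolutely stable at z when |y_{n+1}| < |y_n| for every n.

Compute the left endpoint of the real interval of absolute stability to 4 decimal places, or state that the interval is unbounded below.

left endpoint -2.5127.

On y'=λy, z=hλ:
  order 3, 3-stage ⇒ R(z)=1+z+z^2/2+z^3/6
  (e.g. R(-1.19)=0.23719, |R|=0.23719)

Need |R(x)|<1, x<0.
x=-1.19: |R|=0.2372
|R(-2.57)|=1.0966 |R(-2.32)|=0.7100 |R(-1.7)|=0.0738
Bisect:
  x_lo=-2.8515 |R|=1.6503  x_hi=-0.2605 |R|=0.7704
  mid=-1.55603 |R|=0.02667 →hi
  mid=-2.20377 |R|=0.55928 →hi
  mid=-2.52764 |R|=1.02466 →lo
  mid=-2.36571 |R|=0.77406 →hi
  mid=-2.44667 |R|=0.89462 →hi
  mid=-2.48716 |R|=0.95842 →hi
  mid=-2.50740 |R|=0.99123 →hi
  mid=-2.51752 |R|=1.00787 →lo
  mid=-2.51246 |R|=0.99953 →hi
  mid=-2.51499 |R|=1.00369 →lo
  ...
  [-2.51278,-2.51262] ⇒ x*=-2.5127
So |R|<1 on (-2.5127, 0).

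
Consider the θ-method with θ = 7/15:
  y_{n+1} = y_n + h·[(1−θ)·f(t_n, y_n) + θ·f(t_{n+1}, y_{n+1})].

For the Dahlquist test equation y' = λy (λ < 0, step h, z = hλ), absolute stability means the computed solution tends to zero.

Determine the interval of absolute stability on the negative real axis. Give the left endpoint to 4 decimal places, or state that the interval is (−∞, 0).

Test eqn y'=λy, z=hλ:
  y_{n+1} = y_n + z·[8/15·y_n + 7/15·y_{n+1}] ⇒ (1 − 7/15z)y_{n+1} = (1 + 8/15z)y_n
  R(z) = (1 + 8/15z)/(1 − 7/15z).

Solve |R(x)|<1 on ℝ⁻.
x=-1.38: |R|=0.1606
R=−1: 1+8/15x = −1+7/15x ⇒ -1/15x=2 ⇒ x=2/(-1/15)=-30.0000
Confirm numerically:
  x=-27.151: |R|=0.98611 <1
  x=-23.612: |R|=0.96457 <1
  x=-19.959: |R|=0.93510 <1
  x=-18.601: |R|=0.92150 <1
  x=-30.278: |R|=1.00122 >1
  x=-30.143: |R|=1.00063 >1
  x=-30.091: |R|=1.00040 >1
Stable set (-30.0000, 0).

z∈(-30.0000,0).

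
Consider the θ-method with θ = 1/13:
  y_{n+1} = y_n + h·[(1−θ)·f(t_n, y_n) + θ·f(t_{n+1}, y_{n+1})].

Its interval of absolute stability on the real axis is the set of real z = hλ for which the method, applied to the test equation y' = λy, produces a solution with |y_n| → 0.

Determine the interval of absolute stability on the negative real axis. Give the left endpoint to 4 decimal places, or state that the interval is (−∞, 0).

z∈(-2.3636,0).

Set f=λy, z=hλ:
  y_{n+1} = y_n + z·[12/13·y_n + 1/13·y_{n+1}] ⇒ (1 − 1/13z)y_{n+1} = (1 + 12/13z)y_n
  ⇒ R(z) = (1 + 12/13z)/(1 − 1/13z).

Boundary: |R(x)|=1, x<0.
x=-1.7: |R|=0.5034
R=−1: 1+12/13x = −1+1/13x ⇒ -11/13x=2 ⇒ x=2/(-11/13)=-2.3636
Confirm numerically:
  x=-1.760: |R|=0.55014 <1
  x=-1.437: |R|=0.29397 <1
  x=-1.279: |R|=0.16444 <1
  x=-1.238: |R|=0.13036 <1
  x=-2.766: |R|=1.28073 >1
  x=-2.450: |R|=1.06149 >1
So |R|<1 on (-2.3636, 0).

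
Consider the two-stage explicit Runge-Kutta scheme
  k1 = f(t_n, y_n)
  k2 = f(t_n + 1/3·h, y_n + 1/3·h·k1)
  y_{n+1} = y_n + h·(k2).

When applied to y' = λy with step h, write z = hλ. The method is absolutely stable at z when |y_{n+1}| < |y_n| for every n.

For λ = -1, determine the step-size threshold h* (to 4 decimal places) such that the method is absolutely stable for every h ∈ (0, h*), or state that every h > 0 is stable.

Test eqn y'=λy, z=hλ:
  k1=λy_n ⇒ h·k1=z·y_n;  k2=λ(1+1/3z)y_n ⇒ h·k2=z(1+1/3z)y_n
  y_{n+1}/y_n = 1 + z(1+1/3z) = 1 + z + 1/3z²
  so R(z) = 1 + z + 1/3z².

Find x<0 with |R(x)|<1.
x=-0.97: |R|=0.3436
R=1: x+1/3x²=0 ⇒ x=−3=-3.0000; min R=1−1/(4·1/3)=0.2500>−1
Confirm numerically:
  x=-2.043: |R|=0.34828 <1
  x=-1.492: |R|=0.25002 <1
  x=-1.285: |R|=0.26541 <1
  x=-1.237: |R|=0.27306 <1
  x=-3.502: |R|=1.58600 >1
  x=-3.354: |R|=1.39577 >1
  x=-3.167: |R|=1.17630 >1
So |R|<1 on (-3.0000, 0).

(-3.0000,0); λ=-1 ⇒ h* = (3)/1 = 3.0000.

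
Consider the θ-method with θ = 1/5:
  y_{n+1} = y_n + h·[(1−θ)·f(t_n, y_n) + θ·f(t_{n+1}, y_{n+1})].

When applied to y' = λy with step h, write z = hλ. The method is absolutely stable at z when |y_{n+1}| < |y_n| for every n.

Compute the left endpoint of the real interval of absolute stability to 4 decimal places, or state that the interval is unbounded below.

Test eqn y'=λy, z=hλ:
  y_{n+1} = y_n + z·[4/5·y_n + 1/5·y_{n+1}] ⇒ (1 − 1/5z)y_{n+1} = (1 + 4/5z)y_n
  ⇒ R(z) = (1 + 4/5z)/(1 − 1/5z).

Find x<0 with |R(x)|<1.
x=-0.48: |R|=0.5620
R=−1: 1+4/5x = −1+1/5x ⇒ -3/5x=2 ⇒ x=2/(-3/5)=-3.3333
Confirm numerically:
  x=-3.238: |R|=0.96528 <1
  x=-3.116: |R|=0.91966 <1
  x=-1.961: |R|=0.40856 <1
  x=-3.888: |R|=1.18722 >1
  x=-3.832: |R|=1.16938 >1
Interval (-3.3333, 0).

z* = -3.3333.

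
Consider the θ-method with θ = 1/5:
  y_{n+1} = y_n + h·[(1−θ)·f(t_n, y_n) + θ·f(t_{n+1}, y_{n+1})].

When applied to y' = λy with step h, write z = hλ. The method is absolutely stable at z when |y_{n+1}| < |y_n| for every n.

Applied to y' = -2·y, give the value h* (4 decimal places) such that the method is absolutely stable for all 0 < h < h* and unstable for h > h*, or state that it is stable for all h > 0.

Set f=λy, z=hλ:
  y_{n+1} = y_n + z·[4/5·y_n + 1/5·y_{n+1}] ⇒ (1 − 1/5z)y_{n+1} = (1 + 4/5z)y_n
  ⇒ R(z) = (1 + 4/5z)/(1 − 1/5z).

Find x<0 with |R(x)|<1.
x=-1.44: |R|=0.1180
R=−1: 1+4/5x = −1+1/5x ⇒ -3/5x=2 ⇒ x=2/(-3/5)=-3.3333
Confirm numerically:
  x=-2.928: |R|=0.84662 <1
  x=-2.635: |R|=0.72561 <1
  x=-2.455: |R|=0.64655 <1
  x=-3.802: |R|=1.15974 >1
  x=-3.709: |R|=1.12941 >1
  x=-3.455: |R|=1.04317 >1
So |R|<1 on (-3.3333, 0).

(-3.3333,0); λ=-2 ⇒ h* = (10/3)/2 = 1.6667.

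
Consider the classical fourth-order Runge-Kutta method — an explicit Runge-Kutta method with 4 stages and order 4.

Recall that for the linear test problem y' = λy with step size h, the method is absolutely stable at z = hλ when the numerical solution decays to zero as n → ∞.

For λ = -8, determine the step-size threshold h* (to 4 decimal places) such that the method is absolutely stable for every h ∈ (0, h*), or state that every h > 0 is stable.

With y'=λy (z=hλ):
  order 4, 4-stage ⇒ R(z)=1+z+z^2/2+z^3/6+z^4/24
  (e.g. R(-1.44)=0.27830, |R|=0.27830)

Find x<0 with |R(x)|<1.
x=-1.44: |R|=0.2783
|R(-3.18)|=1.7775 |R(-1.32)|=0.2944 |R(-0.89)|=0.4147
Bisect:
  x_lo=-3.3667 |R|=2.2937  x_hi=-0.3638 |R|=0.6951
  mid=-1.86526 |R|=0.29710 →hi
  mid=-2.61598 |R|=0.77333 →hi
  mid=-2.99134 |R|=1.35776 →lo
  mid=-2.80366 |R|=1.02804 →lo
  mid=-2.70982 |R|=0.89204 →hi
  mid=-2.75674 |R|=0.95779 →hi
  mid=-2.78020 |R|=0.99234 →hi
  ...
  [-2.78533,-2.78515] ⇒ x*=-2.7853
Stable set (-2.7853, 0).

(-2.7853,0); λ=-8 ⇒ h* = 0.3482.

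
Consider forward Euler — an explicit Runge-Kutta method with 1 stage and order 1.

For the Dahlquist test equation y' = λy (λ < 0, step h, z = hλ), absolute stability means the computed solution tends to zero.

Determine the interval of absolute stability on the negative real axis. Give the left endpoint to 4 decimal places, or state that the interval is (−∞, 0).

With y'=λy (z=hλ):
  order 1, 1-stage ⇒ R(z)=1+z
  (e.g. R(-0.8)=0.20000, |R|=0.20000)

Need |R(x)|<1, x<0.
x=-0.8: |R|=0.2000
|R(-2.07)|=1.0700 |R(-1.74)|=0.7400 |R(-0.83)|=0.1700
Bisect:
  x_lo=-2.6529 |R|=1.6529  x_hi=-0.3243 |R|=0.6757
  mid=-1.48862 |R|=0.48862 →hi
  mid=-2.07075 |R|=1.07075 →lo
  mid=-1.77969 |R|=0.77969 →hi
  mid=-1.92522 |R|=0.92522 →hi
  mid=-1.99799 |R|=0.99799 →hi
  mid=-2.03437 |R|=1.03437 →lo
  mid=-2.01618 |R|=1.01618 →lo
  mid=-2.00708 |R|=1.00708 →lo
  mid=-2.00253 |R|=1.00253 →lo
  ...
  [-2.00012,-1.99998] ⇒ x*=-2.0000
Interval (-2.0000, 0).

(-2.0000, 0).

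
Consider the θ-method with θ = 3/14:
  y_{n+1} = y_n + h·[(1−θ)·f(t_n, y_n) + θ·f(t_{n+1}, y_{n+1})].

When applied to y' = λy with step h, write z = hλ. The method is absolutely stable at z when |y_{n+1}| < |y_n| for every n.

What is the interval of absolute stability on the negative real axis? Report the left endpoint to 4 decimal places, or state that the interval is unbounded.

On y'=λy, z=hλ:
  y_{n+1} = y_n + z·[11/14·y_n + 3/14·y_{n+1}] ⇒ (1 − 3/14z)y_{n+1} = (1 + 11/14z)y_n
  Hence R(z) = (1 + 11/14z)/(1 − 3/14z).

Boundary: |R(x)|=1, x<0.
x=-1.4: |R|=0.0769
R=−1: 1+11/14x = −1+3/14x ⇒ -4/7x=2 ⇒ x=2/(-4/7)=-3.5000
Confirm numerically:
  x=-3.291: |R|=0.92996 <1
  x=-2.995: |R|=0.82423 <1
  x=-2.853: |R|=0.77056 <1
  x=-4.039: |R|=1.16510 >1
  x=-3.722: |R|=1.07057 >1
  x=-3.656: |R|=1.04998 >1
Stable set (-3.5000, 0).

(-3.5000, 0).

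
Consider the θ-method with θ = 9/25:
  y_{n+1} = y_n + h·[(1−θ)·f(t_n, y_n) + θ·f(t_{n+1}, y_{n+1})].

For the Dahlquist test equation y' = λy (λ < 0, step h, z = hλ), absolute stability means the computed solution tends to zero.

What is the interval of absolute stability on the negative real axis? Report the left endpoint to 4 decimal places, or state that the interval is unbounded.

On y'=λy, z=hλ:
  y_{n+1} = y_n + z·[16/25·y_n + 9/25·y_{n+1}] ⇒ (1 − 9/25z)y_{n+1} = (1 + 16/25z)y_n
  ⇒ R(z) = (1 + 16/25z)/(1 − 9/25z).

Need |R(x)|<1, x<0.
x=-1.03: |R|=0.2486
R=−1: 1+16/25x = −1+9/25x ⇒ -7/25x=2 ⇒ x=2/(-7/25)=-7.1429
Confirm numerically:
  x=-6.526: |R|=0.94843 <1
  x=-4.923: |R|=0.77579 <1
  x=-3.581: |R|=0.56433 <1
  x=-2.874: |R|=0.41253 <1
  x=-7.403: |R|=1.01987 >1
  x=-7.389: |R|=1.01883 >1
Stable set (-7.1429, 0).

(-7.1429, 0).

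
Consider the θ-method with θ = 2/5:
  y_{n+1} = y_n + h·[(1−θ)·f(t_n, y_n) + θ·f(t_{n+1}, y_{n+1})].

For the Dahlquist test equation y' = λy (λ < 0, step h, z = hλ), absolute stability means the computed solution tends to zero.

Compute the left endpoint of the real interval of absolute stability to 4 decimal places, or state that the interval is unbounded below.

left endpoint -10.0000.

On y'=λy, z=hλ:
  y_{n+1} = y_n + z·[3/5·y_n + 2/5·y_{n+1}] ⇒ (1 − 2/5z)y_{n+1} = (1 + 3/5z)y_n
  R(z) = (1 + 3/5z)/(1 − 2/5z).

Solve |R(x)|<1 on ℝ⁻.
x=-0.52: |R|=0.5695
R=−1: 1+3/5x = −1+2/5x ⇒ -1/5x=2 ⇒ x=2/(-1/5)=-10.0000
Confirm numerically:
  x=-8.490: |R|=0.93130 <1
  x=-7.444: |R|=0.87148 <1
  x=-7.298: |R|=0.86211 <1
  x=-5.907: |R|=0.75657 <1
  x=-10.588: |R|=1.02246 >1
  x=-10.458: |R|=1.01767 >1
Stable set (-10.0000, 0).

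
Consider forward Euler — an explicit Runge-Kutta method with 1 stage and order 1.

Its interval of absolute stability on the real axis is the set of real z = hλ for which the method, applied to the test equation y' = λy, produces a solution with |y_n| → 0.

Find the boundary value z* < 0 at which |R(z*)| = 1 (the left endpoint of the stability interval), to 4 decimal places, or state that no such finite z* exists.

Set f=λy, z=hλ:
  order 1, 1-stage ⇒ R(z)=1+z
  (e.g. R(-1.61)=-0.61000, |R|=0.61000)

Solve |R(x)|<1 on ℝ⁻.
x=-1.61: |R|=0.6100
|R(-1.27)|=0.2700 |R(-1.22)|=0.2200 |R(-0.54)|=0.4600
Bisect:
  x_lo=-2.8191 |R|=1.8191  x_hi=-0.1365 |R|=0.8635
  mid=-1.47779 |R|=0.47779 →hi
  mid=-2.14844 |R|=1.14844 →lo
  mid=-1.81311 |R|=0.81311 →hi
  mid=-1.98078 |R|=0.98078 →hi
  mid=-2.06461 |R|=1.06461 →lo
  mid=-2.02270 |R|=1.02270 →lo
  mid=-2.00174 |R|=1.00174 →lo
  mid=-1.99126 |R|=0.99126 →hi
  ...
  [-2.00010,-1.99994] ⇒ x*=-2.0000
Stable set (-2.0000, 0).

z* = -2.0000.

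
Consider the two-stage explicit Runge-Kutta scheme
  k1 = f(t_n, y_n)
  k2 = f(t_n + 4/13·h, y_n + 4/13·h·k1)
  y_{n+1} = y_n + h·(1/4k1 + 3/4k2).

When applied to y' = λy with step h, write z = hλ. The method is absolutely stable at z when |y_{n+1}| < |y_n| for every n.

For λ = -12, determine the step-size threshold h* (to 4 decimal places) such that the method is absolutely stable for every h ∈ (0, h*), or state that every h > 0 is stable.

(-4.3333,0); λ=-12 ⇒ h* = (13/3)/12 = 0.3611.

With y'=λy (z=hλ):
  k1=λy_n ⇒ h·k1=z·y_n;  k2=λ(1+4/13z)y_n ⇒ h·k2=z(1+4/13z)y_n
  y_{n+1}/y_n = 1 + 1/4z + 3/4z(1+4/13z) = 1 + z + 3/13z²
  so R(z) = 1 + z + 3/13z².

Boundary: |R(x)|=1, x<0.
x=-0.43: |R|=0.6127
R=1: x+3/13x²=0 ⇒ x=−13/3=-4.3333; min R=1−1/(4·3/13)=-0.0833>−1
Confirm numerically:
  x=-3.518: |R|=0.33807 <1
  x=-2.991: |R|=0.07348 <1
  x=-2.129: |R|=0.08301 <1
  x=-4.623: |R|=1.30903 >1
  x=-4.361: |R|=1.02784 >1
So |R|<1 on (-4.3333, 0).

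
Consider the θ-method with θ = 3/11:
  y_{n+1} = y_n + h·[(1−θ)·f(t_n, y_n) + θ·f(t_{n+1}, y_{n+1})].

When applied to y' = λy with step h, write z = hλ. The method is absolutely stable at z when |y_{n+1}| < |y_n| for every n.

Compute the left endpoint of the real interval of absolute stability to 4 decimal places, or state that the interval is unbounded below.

With y'=λy (z=hλ):
  y_{n+1} = y_n + z·[8/11·y_n + 3/11·y_{n+1}] ⇒ (1 − 3/11z)y_{n+1} = (1 + 8/11z)y_n
  Hence R(z) = (1 + 8/11z)/(1 − 3/11z).

Solve |R(x)|<1 on ℝ⁻.
x=-0.36: |R|=0.6722
R=−1: 1+8/11x = −1+3/11x ⇒ -5/11x=2 ⇒ x=2/(-5/11)=-4.4000
Confirm numerically:
  x=-3.348: |R|=0.75005 <1
  x=-3.051: |R|=0.66531 <1
  x=-1.900: |R|=0.25150 <1
  x=-4.964: |R|=1.10891 >1
  x=-4.926: |R|=1.10202 >1
So |R|<1 on (-4.4000, 0).

z* = -4.4000.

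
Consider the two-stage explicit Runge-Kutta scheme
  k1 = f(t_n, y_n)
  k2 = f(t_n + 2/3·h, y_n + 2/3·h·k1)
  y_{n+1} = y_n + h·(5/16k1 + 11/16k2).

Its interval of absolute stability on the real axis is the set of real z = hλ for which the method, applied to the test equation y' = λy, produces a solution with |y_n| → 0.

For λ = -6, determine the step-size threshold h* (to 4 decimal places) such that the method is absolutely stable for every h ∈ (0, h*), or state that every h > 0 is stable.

(-2.1818,0); λ=-6 ⇒ h* = (24/11)/6 = 0.3636.

Test eqn y'=λy, z=hλ:
  k1=λy_n ⇒ h·k1=z·y_n;  k2=λ(1+2/3z)y_n ⇒ h·k2=z(1+2/3z)y_n
  y_{n+1}/y_n = 1 + 5/16z + 11/16z(1+2/3z) = 1 + z + 11/24z²
  R(z) = 1 + z + 11/24z².

Find x<0 with |R(x)|<1.
x=-1.67: |R|=0.6082
R=1: x+11/24x²=0 ⇒ x=−24/11=-2.1818; min R=1−1/(4·11/24)=0.4545>−1
Confirm numerically:
  x=-2.053: |R|=0.87879 <1
  x=-1.436: |R|=0.50913 <1
  x=-1.313: |R|=0.47715 <1
  x=-2.443: |R|=1.29245 >1
  x=-2.379: |R|=1.21500 >1
  x=-2.283: |R|=1.10587 >1
Interval (-2.1818, 0).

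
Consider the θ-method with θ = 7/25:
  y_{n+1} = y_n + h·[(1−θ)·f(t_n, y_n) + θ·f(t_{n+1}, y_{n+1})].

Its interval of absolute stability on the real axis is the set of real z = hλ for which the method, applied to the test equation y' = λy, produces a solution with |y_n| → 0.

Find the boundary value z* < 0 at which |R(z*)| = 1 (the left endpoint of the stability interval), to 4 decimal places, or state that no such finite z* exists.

left endpoint -4.5455.

On y'=λy, z=hλ:
  y_{n+1} = y_n + z·[18/25·y_n + 7/25·y_{n+1}] ⇒ (1 − 7/25z)y_{n+1} = (1 + 18/25z)y_n
  Hence R(z) = (1 + 18/25z)/(1 − 7/25z).

Need |R(x)|<1, x<0.
x=-1.5: |R|=0.0563
R=−1: 1+18/25x = −1+7/25x ⇒ -11/25x=2 ⇒ x=2/(-11/25)=-4.5455
Confirm numerically:
  x=-3.899: |R|=0.86402 <1
  x=-3.408: |R|=0.74390 <1
  x=-3.281: |R|=0.71003 <1
  x=-5.039: |R|=1.09007 >1
  x=-4.688: |R|=1.02712 >1
  x=-4.683: |R|=1.02619 >1
So |R|<1 on (-4.5455, 0).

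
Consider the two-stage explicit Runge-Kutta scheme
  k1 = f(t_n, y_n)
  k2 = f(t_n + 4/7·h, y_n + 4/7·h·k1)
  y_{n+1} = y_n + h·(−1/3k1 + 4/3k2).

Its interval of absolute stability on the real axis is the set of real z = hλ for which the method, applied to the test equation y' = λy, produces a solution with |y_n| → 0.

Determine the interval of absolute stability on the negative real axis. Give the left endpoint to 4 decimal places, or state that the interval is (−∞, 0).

Test eqn y'=λy, z=hλ:
  k1=λy_n ⇒ h·k1=z·y_n;  k2=λ(1+4/7z)y_n ⇒ h·k2=z(1+4/7z)y_n
  y_{n+1}/y_n = 1 − 1/3z + 4/3z(1+4/7z) = 1 + z + 16/21z²
  Hence R(z) = 1 + z + 16/21z².

Find x<0 with |R(x)|<1.
x=-1.36: |R|=1.0492
R=1: x+16/21x²=0 ⇒ x=−21/16=-1.3125; min R=1−1/(4·16/21)=0.6719>−1
Confirm numerically:
  x=-1.241: |R|=0.93240 <1
  x=-1.212: |R|=0.90720 <1
  x=-1.202: |R|=0.89880 <1
  x=-0.635: |R|=0.67222 <1
  x=-1.869: |R|=1.79246 >1
  x=-1.676: |R|=1.46417 >1
  x=-1.350: |R|=1.03857 >1
Stable set (-1.3125, 0).

z∈(-1.3125,0).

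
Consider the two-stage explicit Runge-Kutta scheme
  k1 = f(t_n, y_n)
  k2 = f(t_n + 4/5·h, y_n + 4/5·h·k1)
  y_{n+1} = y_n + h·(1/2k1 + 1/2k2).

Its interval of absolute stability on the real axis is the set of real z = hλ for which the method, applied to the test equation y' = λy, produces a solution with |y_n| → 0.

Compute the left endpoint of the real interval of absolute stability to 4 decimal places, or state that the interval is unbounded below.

z* = -2.5000.

On y'=λy, z=hλ:
  k1=λy_n ⇒ h·k1=z·y_n;  k2=λ(1+4/5z)y_n ⇒ h·k2=z(1+4/5z)y_n
  y_{n+1}/y_n = 1 + 1/2z + 1/2z(1+4/5z) = 1 + z + 2/5z²
  so R(z) = 1 + z + 2/5z².

Find x<0 with |R(x)|<1.
x=-0.37: |R|=0.6848
R=1: x+2/5x²=0 ⇒ x=−5/2=-2.5000; min R=1−1/(4·2/5)=0.3750>−1
Confirm numerically:
  x=-2.092: |R|=0.65859 <1
  x=-1.998: |R|=0.59880 <1
  x=-1.676: |R|=0.44759 <1
  x=-1.504: |R|=0.40081 <1
  x=-2.974: |R|=1.56387 >1
  x=-2.704: |R|=1.22065 >1
Interval (-2.5000, 0).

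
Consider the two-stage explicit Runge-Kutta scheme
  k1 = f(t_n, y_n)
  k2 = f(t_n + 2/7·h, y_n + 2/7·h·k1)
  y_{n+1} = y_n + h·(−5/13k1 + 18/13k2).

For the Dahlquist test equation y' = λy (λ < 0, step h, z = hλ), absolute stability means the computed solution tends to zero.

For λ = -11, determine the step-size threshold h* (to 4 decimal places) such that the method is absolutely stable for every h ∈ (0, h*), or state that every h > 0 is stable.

Test eqn y'=λy, z=hλ:
  k1=λy_n ⇒ h·k1=z·y_n;  k2=λ(1+2/7z)y_n ⇒ h·k2=z(1+2/7z)y_n
  y_{n+1}/y_n = 1 − 5/13z + 18/13z(1+2/7z) = 1 + z + 36/91z²
  ⇒ R(z) = 1 + z + 36/91z².

Solve |R(x)|<1 on ℝ⁻.
x=-0.9: |R|=0.4204
R=1: x+36/91x²=0 ⇒ x=−91/36=-2.5278; min R=1−1/(4·36/91)=0.3681>−1
Confirm numerically:
  x=-2.246: |R|=0.74963 <1
  x=-1.974: |R|=0.56754 <1
  x=-1.843: |R|=0.50073 <1
  x=-1.828: |R|=0.49395 <1
  x=-2.715: |R|=1.20109 >1
  x=-2.645: |R|=1.12266 >1
Interval (-2.5278, 0).

(-2.5278,0); λ=-11 ⇒ h* = (91/36)/11 = 0.2298.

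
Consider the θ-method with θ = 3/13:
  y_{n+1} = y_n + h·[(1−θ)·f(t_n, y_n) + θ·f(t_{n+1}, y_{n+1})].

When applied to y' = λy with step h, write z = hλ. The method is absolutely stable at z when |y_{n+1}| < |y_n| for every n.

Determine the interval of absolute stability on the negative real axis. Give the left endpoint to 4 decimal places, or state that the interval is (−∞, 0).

Set f=λy, z=hλ:
  y_{n+1} = y_n + z·[10/13·y_n + 3/13·y_{n+1}] ⇒ (1 − 3/13z)y_{n+1} = (1 + 10/13z)y_n
  so R(z) = (1 + 10/13z)/(1 − 3/13z).

Need |R(x)|<1, x<0.
x=-1.51: |R|=0.1198
R=−1: 1+10/13x = −1+3/13x ⇒ -7/13x=2 ⇒ x=2/(-7/13)=-3.7143
Confirm numerically:
  x=-3.627: |R|=0.97441 <1
  x=-2.014: |R|=0.37496 <1
  x=-1.951: |R|=0.34530 <1
  x=-1.840: |R|=0.29158 <1
  x=-4.168: |R|=1.12453 >1
  x=-3.975: |R|=1.07322 >1
So |R|<1 on (-3.7143, 0).

(-3.7143, 0).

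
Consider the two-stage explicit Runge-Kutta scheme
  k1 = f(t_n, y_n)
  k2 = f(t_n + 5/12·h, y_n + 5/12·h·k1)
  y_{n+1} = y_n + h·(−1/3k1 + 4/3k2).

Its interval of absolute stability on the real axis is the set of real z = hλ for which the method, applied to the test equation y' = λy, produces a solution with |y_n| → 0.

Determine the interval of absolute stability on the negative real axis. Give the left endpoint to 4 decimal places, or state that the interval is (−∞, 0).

Test eqn y'=λy, z=hλ:
  k1=λy_n ⇒ h·k1=z·y_n;  k2=λ(1+5/12z)y_n ⇒ h·k2=z(1+5/12z)y_n
  y_{n+1}/y_n = 1 − 1/3z + 4/3z(1+5/12z) = 1 + z + 5/9z²
  ⇒ R(z) = 1 + z + 5/9z².

Find x<0 with |R(x)|<1.
x=-1.23: |R|=0.6105
R=1: x+5/9x²=0 ⇒ x=−9/5=-1.8000; min R=1−1/(4·5/9)=0.5500>−1
Confirm numerically:
  x=-1.742: |R|=0.94387 <1
  x=-1.554: |R|=0.78762 <1
  x=-1.332: |R|=0.65368 <1
  x=-0.817: |R|=0.55383 <1
  x=-2.028: |R|=1.25688 >1
  x=-1.958: |R|=1.17187 >1
Stable set (-1.8000, 0).

z∈(-1.8000,0).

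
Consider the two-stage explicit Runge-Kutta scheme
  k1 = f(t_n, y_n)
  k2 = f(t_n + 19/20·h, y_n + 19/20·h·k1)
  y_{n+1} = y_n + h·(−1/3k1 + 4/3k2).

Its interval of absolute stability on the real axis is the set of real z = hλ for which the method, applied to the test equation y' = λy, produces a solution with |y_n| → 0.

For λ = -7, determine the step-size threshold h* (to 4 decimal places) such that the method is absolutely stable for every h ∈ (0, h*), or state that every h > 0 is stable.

(-0.7895,0); λ=-7 ⇒ h* = (15/19)/7 = 0.1128.

On y'=λy, z=hλ:
  k1=λy_n ⇒ h·k1=z·y_n;  k2=λ(1+19/20z)y_n ⇒ h·k2=z(1+19/20z)y_n
  y_{n+1}/y_n = 1 − 1/3z + 4/3z(1+19/20z) = 1 + z + 19/15z²
  Hence R(z) = 1 + z + 19/15z².

Find x<0 with |R(x)|<1.
x=-1.65: |R|=2.7985
R=1: x+19/15x²=0 ⇒ x=−15/19=-0.7895; min R=1−1/(4·19/15)=0.8026>−1
Confirm numerically:
  x=-0.766: |R|=0.97722 <1
  x=-0.626: |R|=0.87038 <1
  x=-0.579: |R|=0.84564 <1
  x=-1.103: |R|=1.43804 >1
  x=-1.096: |R|=1.42554 >1
  x=-1.053: |R|=1.35149 >1
Interval (-0.7895, 0).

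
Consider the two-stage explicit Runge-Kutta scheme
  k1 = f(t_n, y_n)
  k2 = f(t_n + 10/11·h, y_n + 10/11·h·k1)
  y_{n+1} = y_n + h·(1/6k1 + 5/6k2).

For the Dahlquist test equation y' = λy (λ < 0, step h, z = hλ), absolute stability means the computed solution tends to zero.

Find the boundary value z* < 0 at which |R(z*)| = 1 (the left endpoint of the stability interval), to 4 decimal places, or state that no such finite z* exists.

Set f=λy, z=hλ:
  k1=λy_n ⇒ h·k1=z·y_n;  k2=λ(1+10/11z)y_n ⇒ h·k2=z(1+10/11z)y_n
  y_{n+1}/y_n = 1 + 1/6z + 5/6z(1+10/11z) = 1 + z + 25/33z²
  Hence R(z) = 1 + z + 25/33z².

Need |R(x)|<1, x<0.
x=-1.65: |R|=1.4125
R=1: x+25/33x²=0 ⇒ x=−33/25=-1.3200; min R=1−1/(4·25/33)=0.6700>−1
Confirm numerically:
  x=-0.948: |R|=0.73284 <1
  x=-0.776: |R|=0.68019 <1
  x=-0.738: |R|=0.67461 <1
  x=-0.692: |R|=0.67078 <1
  x=-1.906: |R|=1.84615 >1
  x=-1.351: |R|=1.03173 >1
Interval (-1.3200, 0).

z* = -1.3200.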